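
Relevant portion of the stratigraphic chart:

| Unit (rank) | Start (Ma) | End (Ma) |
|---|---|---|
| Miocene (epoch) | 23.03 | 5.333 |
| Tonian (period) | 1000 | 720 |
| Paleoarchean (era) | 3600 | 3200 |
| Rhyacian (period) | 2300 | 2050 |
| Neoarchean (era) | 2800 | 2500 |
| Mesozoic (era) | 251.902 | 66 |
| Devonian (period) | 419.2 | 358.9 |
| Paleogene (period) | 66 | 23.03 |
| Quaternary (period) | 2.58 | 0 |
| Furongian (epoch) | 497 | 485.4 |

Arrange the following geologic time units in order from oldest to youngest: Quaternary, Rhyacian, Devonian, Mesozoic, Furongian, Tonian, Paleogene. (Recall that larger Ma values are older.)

Sorting by start age (descending Ma, since larger Ma = older): Rhyacian start 2300, Tonian start 1000, Furongian start 497, Devonian start 419.2, Mesozoic start 251.902, Paleogene start 66, Quaternary start 2.58.

Rhyacian, then Tonian, then Furongian, then Devonian, then Mesozoic, then Paleogene, then Quaternary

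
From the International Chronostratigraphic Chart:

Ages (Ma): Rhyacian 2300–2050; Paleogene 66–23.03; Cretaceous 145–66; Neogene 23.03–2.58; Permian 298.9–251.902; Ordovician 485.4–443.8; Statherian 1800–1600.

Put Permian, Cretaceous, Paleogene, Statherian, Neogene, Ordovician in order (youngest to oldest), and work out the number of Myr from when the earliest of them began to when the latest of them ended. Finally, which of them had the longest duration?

From the excerpt: Permian 298.9–251.902; Cretaceous 145–66; Paleogene 66–23.03; Statherian 1800–1600; Neogene 23.03–2.58; Ordovician 485.4–443.8 (Ma).
Larger Ma is earlier, so the oldest is Statherian and the youngest is Neogene; youngest to oldest: Neogene, Paleogene, Cretaceous, Permian, Ordovician, Statherian.
Oldest start 1800 minus youngest end 2.58 gives 1797.42 Myr overall.
Individual lengths (start − end): Ordovician 41.6; Cretaceous 79; Statherian 200; Neogene 20.45; Paleogene 42.97; Permian 46.998. The largest is Statherian at 200 Myr.

Neogene, Paleogene, Cretaceous, Permian, Ordovician, Statherian; total span 1797.42 Myr; longest is Statherian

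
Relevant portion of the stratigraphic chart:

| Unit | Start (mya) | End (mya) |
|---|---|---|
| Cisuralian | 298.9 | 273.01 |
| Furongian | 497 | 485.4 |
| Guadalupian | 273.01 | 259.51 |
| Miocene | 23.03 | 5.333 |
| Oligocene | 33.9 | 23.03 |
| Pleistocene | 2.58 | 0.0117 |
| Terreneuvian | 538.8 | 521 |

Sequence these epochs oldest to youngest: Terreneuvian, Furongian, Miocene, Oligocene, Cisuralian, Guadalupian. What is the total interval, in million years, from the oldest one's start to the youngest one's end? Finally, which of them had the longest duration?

Terreneuvian → Furongian → Cisuralian → Guadalupian → Oligocene → Miocene; total span 533.467 Myr; longest is Cisuralian

From the excerpt: Terreneuvian 538.8–521; Furongian 497–485.4; Miocene 23.03–5.333; Oligocene 33.9–23.03; Cisuralian 298.9–273.01; Guadalupian 273.01–259.51 (Ma).
Larger Ma is earlier, so the oldest is Terreneuvian and the youngest is Miocene; oldest to youngest: Terreneuvian, Furongian, Cisuralian, Guadalupian, Oligocene, Miocene.
Oldest start 538.8 minus youngest end 5.333 gives 533.467 Myr overall.
Individual lengths (start − end): Cisuralian 25.89; Furongian 11.6; Oligocene 10.87; Miocene 17.697; Terreneuvian 17.8; Guadalupian 13.5. The largest is Cisuralian at 25.89 Myr.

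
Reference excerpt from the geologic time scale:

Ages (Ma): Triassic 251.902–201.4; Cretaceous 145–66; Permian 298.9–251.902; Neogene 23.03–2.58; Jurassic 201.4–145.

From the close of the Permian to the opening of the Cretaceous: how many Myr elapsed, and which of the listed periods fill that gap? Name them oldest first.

End of Permian = 251.902 Ma; start of Cretaceous = 145 Ma.
Gap = 251.902 − 145 = 106.902 Myr.
Periods wholly inside 251.902–145 Ma: Triassic (251.902–201.4), Jurassic (201.4–145).

106.902 million years; Triassic, Jurassic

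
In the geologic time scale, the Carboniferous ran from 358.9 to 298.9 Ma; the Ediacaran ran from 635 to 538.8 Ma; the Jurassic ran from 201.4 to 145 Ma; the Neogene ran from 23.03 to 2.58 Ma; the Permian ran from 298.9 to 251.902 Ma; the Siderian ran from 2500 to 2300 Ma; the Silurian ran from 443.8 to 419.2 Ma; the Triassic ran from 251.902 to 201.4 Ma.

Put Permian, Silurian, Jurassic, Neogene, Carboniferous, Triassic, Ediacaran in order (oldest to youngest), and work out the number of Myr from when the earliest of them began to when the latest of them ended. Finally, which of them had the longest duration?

From the excerpt: Permian 298.9–251.902; Silurian 443.8–419.2; Jurassic 201.4–145; Neogene 23.03–2.58; Carboniferous 358.9–298.9; Triassic 251.902–201.4; Ediacaran 635–538.8 (Ma).
Larger Ma is earlier, so the oldest is Ediacaran and the youngest is Neogene; oldest to youngest: Ediacaran, Silurian, Carboniferous, Permian, Triassic, Jurassic, Neogene.
Oldest start 635 minus youngest end 2.58 gives 632.42 Myr overall.
Individual lengths (start − end): Silurian 24.6; Neogene 20.45; Jurassic 56.4; Triassic 50.502; Permian 46.998; Carboniferous 60; Ediacaran 96.2. The largest is Ediacaran at 96.2 Myr.

Ediacaran, Silurian, Carboniferous, Permian, Triassic, Jurassic, Neogene; total span 632.42 Myr; longest is Ediacaran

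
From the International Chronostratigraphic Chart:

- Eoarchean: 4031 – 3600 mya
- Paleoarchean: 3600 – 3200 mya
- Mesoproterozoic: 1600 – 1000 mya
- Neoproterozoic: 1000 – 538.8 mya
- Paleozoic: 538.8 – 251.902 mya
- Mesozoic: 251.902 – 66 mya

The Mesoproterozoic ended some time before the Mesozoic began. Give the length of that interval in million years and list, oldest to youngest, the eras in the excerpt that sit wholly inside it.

748.098 million years; Neoproterozoic, Paleozoic

The Mesoproterozoic closes at 1000 Ma and the Mesozoic opens at 251.902 Ma, so the interval is 1000 − 251.902 = 748.098 Myr.
An era fits inside if it starts at or after 1000 Ma and ends at or before 251.902 Ma; oldest first that gives Neoproterozoic, Paleozoic.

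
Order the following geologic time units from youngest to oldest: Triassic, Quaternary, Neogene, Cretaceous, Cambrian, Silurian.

Quaternary, then Neogene, then Cretaceous, then Triassic, then Silurian, then Cambrian

Era membership (oldest first within each) — Paleozoic: Cambrian, Silurian; Mesozoic: Triassic, Cretaceous; Cenozoic: Neogene, Quaternary. Paleozoic precedes Mesozoic, which precedes Cenozoic. Concatenating the groups in that era order and then reversing gives youngest to oldest.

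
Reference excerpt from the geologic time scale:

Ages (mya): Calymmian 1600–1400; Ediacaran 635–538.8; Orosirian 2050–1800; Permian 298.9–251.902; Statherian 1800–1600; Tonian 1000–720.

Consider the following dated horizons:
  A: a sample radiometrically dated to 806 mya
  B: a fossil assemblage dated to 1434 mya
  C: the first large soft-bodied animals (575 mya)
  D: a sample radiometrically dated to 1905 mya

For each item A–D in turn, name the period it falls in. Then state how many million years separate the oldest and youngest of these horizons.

A — Tonian; B — Calymmian; C — Ediacaran; D — Orosirian; span 1330 million years

Match each age against the start–end ranges in the excerpt: A = 806 Ma → Tonian (1000–720); B = 1434 Ma → Calymmian (1600–1400); C = 575 Ma → Ediacaran (635–538.8); D = 1905 Ma → Orosirian (2050–1800).
The largest age is 1905 Ma and the smallest is 575 Ma; their difference is 1330 Myr.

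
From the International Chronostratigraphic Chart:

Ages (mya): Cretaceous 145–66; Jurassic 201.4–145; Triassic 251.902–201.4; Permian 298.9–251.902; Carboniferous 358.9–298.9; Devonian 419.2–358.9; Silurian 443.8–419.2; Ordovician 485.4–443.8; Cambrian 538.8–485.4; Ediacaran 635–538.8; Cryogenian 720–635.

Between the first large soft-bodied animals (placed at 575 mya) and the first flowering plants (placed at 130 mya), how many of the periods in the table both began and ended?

The older date is 575 Ma and the younger is 130 Ma.
Periods with start < 575 and end > 130 Ma: Cambrian (538.8–485.4), Ordovician (485.4–443.8), Silurian (443.8–419.2), Devonian (419.2–358.9), Carboniferous (358.9–298.9), Permian (298.9–251.902), Triassic (251.902–201.4), Jurassic (201.4–145).
That is 8 complete periods.

8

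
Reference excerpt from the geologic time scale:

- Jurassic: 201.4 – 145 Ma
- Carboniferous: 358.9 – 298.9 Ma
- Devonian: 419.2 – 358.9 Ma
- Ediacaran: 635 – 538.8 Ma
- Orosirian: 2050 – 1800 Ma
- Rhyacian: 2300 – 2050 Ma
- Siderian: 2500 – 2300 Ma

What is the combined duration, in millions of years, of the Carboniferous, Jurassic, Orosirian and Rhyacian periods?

616.4 million years

Duration is start − end for each: (358.9 − 298.9) + (201.4 − 145) + (2050 − 1800) + (2300 − 2050).
That is 60 + 56.4 + 250 + 250, which totals 616.4 million years.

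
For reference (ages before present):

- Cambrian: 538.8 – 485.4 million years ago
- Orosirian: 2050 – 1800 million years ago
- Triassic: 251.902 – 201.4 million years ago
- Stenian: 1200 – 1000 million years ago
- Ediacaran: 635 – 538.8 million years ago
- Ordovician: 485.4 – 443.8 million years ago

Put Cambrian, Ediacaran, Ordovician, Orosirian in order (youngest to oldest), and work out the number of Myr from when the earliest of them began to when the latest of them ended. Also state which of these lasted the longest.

From the excerpt: Cambrian 538.8–485.4; Ediacaran 635–538.8; Ordovician 485.4–443.8; Orosirian 2050–1800 (Ma).
Larger Ma is earlier, so the oldest is Orosirian and the youngest is Ordovician; youngest to oldest: Ordovician, Cambrian, Ediacaran, Orosirian.
Oldest start 2050 minus youngest end 443.8 gives 1606.2 Myr overall.
Individual lengths (start − end): Orosirian 250; Ediacaran 96.2; Ordovician 41.6; Cambrian 53.4. The largest is Orosirian at 250 Myr.

Ordovician, Cambrian, Ediacaran, Orosirian; total span 1606.2 Myr; longest is Orosirian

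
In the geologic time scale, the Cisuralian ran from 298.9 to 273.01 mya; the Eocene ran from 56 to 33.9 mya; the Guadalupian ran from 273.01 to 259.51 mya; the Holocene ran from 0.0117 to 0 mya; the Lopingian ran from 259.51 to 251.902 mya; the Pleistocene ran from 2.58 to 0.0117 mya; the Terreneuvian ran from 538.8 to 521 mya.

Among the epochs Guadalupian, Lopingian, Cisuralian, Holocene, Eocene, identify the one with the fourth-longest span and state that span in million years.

Durations: Guadalupian 13.5; Lopingian 7.608; Cisuralian 25.89; Holocene 0.0117; Eocene 22.1 Myr.
Sorted longest-first: Cisuralian (25.89), Eocene (22.1), Guadalupian (13.5), Lopingian (7.608), Holocene (0.0117).
The fourth longest is Lopingian at 7.608 Myr.

Lopingian, 7.608 million years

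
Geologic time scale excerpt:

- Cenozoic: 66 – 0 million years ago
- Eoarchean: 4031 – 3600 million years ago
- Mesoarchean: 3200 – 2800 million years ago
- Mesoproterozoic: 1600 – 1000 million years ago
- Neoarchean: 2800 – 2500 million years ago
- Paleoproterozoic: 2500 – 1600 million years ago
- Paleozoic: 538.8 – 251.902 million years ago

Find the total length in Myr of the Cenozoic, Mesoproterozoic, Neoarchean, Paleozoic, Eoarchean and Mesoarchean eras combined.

2083.898 million years

Duration is start − end for each: (66 − 0) + (1600 − 1000) + (2800 − 2500) + (538.8 − 251.902) + (4031 − 3600) + (3200 − 2800).
That is 66 + 600 + 300 + 286.898 + 431 + 400, which totals 2083.898 million years.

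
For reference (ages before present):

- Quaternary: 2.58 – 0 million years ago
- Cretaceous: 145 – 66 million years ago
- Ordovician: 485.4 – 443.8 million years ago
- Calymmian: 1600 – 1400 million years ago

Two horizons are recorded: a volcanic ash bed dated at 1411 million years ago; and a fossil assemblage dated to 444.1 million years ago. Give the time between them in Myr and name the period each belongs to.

966.9 million years apart; the first in the Calymmian, the second in the Ordovician

Elapsed time: 1411 − 444.1 = 966.9 Myr.
1411 Ma lies within 1600–1400 Ma: Calymmian.
444.1 Ma lies within 485.4–443.8 Ma: Ordovician.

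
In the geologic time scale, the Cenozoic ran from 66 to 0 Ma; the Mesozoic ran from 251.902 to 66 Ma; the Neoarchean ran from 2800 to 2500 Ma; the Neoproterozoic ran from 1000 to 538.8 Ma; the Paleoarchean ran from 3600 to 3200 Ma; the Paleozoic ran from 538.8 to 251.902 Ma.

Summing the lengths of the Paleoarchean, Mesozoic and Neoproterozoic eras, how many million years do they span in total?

1047.102 million years

Each duration: Paleoarchean = 400; Mesozoic = 185.902; Neoproterozoic = 461.2.
Sum: 400 + 185.902 + 461.2 = 1047.102 Myr.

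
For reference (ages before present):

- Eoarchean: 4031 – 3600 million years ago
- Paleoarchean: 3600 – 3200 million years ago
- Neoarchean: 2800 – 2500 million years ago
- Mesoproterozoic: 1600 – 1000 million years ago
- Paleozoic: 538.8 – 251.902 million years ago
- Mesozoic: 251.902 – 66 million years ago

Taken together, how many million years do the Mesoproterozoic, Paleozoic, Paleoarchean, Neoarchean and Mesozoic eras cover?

1772.8 million years

Duration is start − end for each: (1600 − 1000) + (538.8 − 251.902) + (3600 − 3200) + (2800 − 2500) + (251.902 − 66).
That is 600 + 286.898 + 400 + 300 + 185.902, which totals 1772.8 million years.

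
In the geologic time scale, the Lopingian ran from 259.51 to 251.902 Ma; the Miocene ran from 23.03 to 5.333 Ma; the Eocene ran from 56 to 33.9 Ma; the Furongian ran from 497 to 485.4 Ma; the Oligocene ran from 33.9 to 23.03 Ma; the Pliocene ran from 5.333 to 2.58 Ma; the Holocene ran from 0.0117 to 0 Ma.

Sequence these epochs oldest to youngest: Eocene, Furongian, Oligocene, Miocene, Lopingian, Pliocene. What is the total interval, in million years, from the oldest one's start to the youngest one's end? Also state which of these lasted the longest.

Start ages (Ma): Furongian 497, Lopingian 259.51, Eocene 56, Oligocene 33.9, Miocene 23.03, Pliocene 5.333.
Ordered oldest to youngest: Furongian, Lopingian, Eocene, Oligocene, Miocene, Pliocene.
Span = 497 − 2.58 = 494.42 Myr.
Durations: Lopingian 7.608, Pliocene 2.753, Oligocene 10.87, Furongian 11.6, Miocene 17.697, Eocene 22.1 → longest is Eocene (22.1 Myr).

Furongian, Lopingian, Eocene, Oligocene, Miocene, Pliocene; total span 494.42 Myr; longest is Eocene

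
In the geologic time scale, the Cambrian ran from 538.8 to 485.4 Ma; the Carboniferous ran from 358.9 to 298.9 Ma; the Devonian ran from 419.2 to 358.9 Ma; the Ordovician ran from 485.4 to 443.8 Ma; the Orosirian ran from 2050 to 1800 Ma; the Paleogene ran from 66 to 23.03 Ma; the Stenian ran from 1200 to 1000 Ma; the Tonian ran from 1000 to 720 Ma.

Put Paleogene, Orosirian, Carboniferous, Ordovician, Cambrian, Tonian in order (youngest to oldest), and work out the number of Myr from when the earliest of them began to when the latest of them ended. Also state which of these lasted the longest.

From the excerpt: Paleogene 66–23.03; Orosirian 2050–1800; Carboniferous 358.9–298.9; Ordovician 485.4–443.8; Cambrian 538.8–485.4; Tonian 1000–720 (Ma).
Larger Ma is earlier, so the oldest is Orosirian and the youngest is Paleogene; youngest to oldest: Paleogene, Carboniferous, Ordovician, Cambrian, Tonian, Orosirian.
Oldest start 2050 minus youngest end 23.03 gives 2026.97 Myr overall.
Individual lengths (start − end): Tonian 280; Carboniferous 60; Cambrian 53.4; Paleogene 42.97; Orosirian 250; Ordovician 41.6. The largest is Tonian at 280 Myr.

Paleogene, Carboniferous, Ordovician, Cambrian, Tonian, Orosirian; total span 2026.97 Myr; longest is Tonian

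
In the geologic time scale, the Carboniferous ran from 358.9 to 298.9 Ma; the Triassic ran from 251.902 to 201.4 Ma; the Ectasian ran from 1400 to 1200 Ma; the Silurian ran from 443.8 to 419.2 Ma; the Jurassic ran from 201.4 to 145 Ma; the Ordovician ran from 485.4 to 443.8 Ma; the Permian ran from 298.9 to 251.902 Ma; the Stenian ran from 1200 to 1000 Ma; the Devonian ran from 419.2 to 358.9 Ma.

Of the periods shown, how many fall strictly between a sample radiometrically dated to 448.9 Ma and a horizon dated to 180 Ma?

448.9 Ma sits inside the Ordovician (485.4–443.8) and 180 Ma inside the Jurassic (201.4–145); neither of those is wholly between the two dates.
The listed periods lying completely between them are Silurian, Devonian, Carboniferous, Permian, Triassic — 5 in all.

5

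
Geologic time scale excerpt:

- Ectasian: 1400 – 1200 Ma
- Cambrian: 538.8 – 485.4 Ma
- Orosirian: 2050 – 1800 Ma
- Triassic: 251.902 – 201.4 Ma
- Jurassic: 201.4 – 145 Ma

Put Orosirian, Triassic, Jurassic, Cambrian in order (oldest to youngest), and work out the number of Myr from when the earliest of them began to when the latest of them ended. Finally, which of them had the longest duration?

Orosirian, Cambrian, Triassic, Jurassic; total span 1905 Myr; longest is Orosirian

From the excerpt: Orosirian 2050–1800; Triassic 251.902–201.4; Jurassic 201.4–145; Cambrian 538.8–485.4 (Ma).
Larger Ma is earlier, so the oldest is Orosirian and the youngest is Jurassic; oldest to youngest: Orosirian, Cambrian, Triassic, Jurassic.
Oldest start 2050 minus youngest end 145 gives 1905 Myr overall.
Individual lengths (start − end): Orosirian 250; Cambrian 53.4; Triassic 50.502; Jurassic 56.4. The largest is Orosirian at 250 Myr.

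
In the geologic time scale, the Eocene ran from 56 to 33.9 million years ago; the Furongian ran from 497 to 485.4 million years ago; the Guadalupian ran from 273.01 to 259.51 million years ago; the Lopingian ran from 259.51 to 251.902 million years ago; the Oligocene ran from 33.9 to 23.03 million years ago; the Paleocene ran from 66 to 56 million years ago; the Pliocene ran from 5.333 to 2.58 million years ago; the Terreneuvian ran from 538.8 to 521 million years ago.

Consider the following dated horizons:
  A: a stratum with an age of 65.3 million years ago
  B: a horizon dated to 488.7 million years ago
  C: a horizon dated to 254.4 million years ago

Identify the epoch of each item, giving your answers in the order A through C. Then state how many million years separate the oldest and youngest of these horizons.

Match each age against the start–end ranges in the excerpt: A = 65.3 Ma → Paleocene (66–56); B = 488.7 Ma → Furongian (497–485.4); C = 254.4 Ma → Lopingian (259.51–251.902).
The largest age is 488.7 Ma and the smallest is 65.3 Ma; their difference is 423.4 Myr.

A — Paleocene; B — Furongian; C — Lopingian; span 423.4 million years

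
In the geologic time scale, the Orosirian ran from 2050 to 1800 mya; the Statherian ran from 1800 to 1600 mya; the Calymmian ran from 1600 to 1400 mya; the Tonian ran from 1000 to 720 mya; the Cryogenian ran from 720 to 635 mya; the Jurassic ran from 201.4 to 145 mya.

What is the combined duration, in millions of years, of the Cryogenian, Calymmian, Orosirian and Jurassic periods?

Each duration: Cryogenian = 85; Calymmian = 200; Orosirian = 250; Jurassic = 56.4.
Sum: 85 + 200 + 250 + 56.4 = 591.4 Myr.

591.4 million years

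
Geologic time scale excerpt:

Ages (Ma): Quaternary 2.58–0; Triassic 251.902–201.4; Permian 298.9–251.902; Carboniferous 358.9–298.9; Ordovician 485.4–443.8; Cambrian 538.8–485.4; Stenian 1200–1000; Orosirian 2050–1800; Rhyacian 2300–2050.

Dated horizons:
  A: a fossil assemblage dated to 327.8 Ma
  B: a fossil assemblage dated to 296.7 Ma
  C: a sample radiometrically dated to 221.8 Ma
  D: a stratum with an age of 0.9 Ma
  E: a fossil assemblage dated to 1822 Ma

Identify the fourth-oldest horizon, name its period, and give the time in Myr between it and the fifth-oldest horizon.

Larger Ma means older, so oldest first: E 1822 > A 327.8 > B 296.7 > C 221.8 > D 0.9.
Counting 4 along gives C (221.8 Ma); the excerpt puts that inside the Triassic, 251.902–201.4 Ma.
Next in line is D (0.9 Ma), and 221.8 − 0.9 = 220.9 Myr.

C, in the Triassic; 220.9 million years to D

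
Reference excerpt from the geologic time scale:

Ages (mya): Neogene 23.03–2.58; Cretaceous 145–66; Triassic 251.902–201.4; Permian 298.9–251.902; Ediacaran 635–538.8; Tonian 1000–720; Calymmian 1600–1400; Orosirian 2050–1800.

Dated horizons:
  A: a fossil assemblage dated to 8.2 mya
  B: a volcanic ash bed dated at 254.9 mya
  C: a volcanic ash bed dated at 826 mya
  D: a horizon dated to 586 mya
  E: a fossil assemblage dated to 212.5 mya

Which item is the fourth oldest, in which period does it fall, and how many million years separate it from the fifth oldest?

Sorted oldest-first by Ma: C (826), D (586), B (254.9), E (212.5), A (8.2).
The fourth oldest is E at 212.5 Ma, which lies in 251.902–201.4 Ma: the Triassic.
The fifth oldest is A at 8.2 Ma; separation = |212.5 − 8.2| = 204.3 Myr.

E, in the Triassic; 204.3 million years to A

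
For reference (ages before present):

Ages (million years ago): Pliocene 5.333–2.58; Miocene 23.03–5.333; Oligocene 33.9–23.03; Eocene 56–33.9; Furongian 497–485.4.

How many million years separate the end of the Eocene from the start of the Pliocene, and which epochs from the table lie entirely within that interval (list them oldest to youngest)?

28.567 million years; Oligocene, Miocene

The Eocene closes at 33.9 Ma and the Pliocene opens at 5.333 Ma, so the interval is 33.9 − 5.333 = 28.567 Myr.
An epoch fits inside if it starts at or after 33.9 Ma and ends at or before 5.333 Ma; oldest first that gives Oligocene, Miocene.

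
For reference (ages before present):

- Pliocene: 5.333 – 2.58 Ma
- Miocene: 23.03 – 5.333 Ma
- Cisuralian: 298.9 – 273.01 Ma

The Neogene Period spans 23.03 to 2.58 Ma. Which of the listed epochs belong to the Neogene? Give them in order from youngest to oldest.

Pliocene, Miocene

Epochs with both bounds inside 23.03–2.58 Ma: Pliocene (5.333–2.58), Miocene (23.03–5.333).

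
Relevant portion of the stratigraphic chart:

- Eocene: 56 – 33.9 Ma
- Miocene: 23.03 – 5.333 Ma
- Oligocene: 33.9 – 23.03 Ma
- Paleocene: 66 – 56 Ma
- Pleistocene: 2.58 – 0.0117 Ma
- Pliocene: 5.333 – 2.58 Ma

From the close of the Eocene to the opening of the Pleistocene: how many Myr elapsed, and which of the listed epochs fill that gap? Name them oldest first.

31.32 million years; Oligocene, Miocene, Pliocene

End of Eocene = 33.9 Ma; start of Pleistocene = 2.58 Ma.
Gap = 33.9 − 2.58 = 31.32 Myr.
Epochs wholly inside 33.9–2.58 Ma: Oligocene (33.9–23.03), Miocene (23.03–5.333), Pliocene (5.333–2.58).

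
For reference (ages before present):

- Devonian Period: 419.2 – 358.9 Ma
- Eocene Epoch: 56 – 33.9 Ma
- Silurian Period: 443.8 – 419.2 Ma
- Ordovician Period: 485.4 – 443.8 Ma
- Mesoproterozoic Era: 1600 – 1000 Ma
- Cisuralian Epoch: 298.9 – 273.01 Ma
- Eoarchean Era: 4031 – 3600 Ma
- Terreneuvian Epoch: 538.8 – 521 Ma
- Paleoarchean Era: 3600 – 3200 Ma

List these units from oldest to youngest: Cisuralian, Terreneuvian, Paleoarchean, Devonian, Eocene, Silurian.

Paleoarchean, Terreneuvian, Silurian, Devonian, Cisuralian, Eocene

The oldest of these is Paleoarchean (starts 3600 Ma) and the youngest is Eocene (ends 33.9 Ma).
In between, by decreasing start age: Terreneuvian (538.8), Silurian (443.8), Devonian (419.2), Cisuralian (298.9).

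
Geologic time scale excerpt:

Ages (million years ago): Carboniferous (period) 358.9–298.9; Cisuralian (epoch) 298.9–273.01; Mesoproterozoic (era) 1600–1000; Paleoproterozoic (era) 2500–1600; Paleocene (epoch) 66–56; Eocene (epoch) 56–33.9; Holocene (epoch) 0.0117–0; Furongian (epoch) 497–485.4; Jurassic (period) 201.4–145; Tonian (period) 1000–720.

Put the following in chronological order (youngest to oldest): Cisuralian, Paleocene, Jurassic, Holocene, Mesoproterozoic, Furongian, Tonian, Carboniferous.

Holocene, Paleocene, Jurassic, Cisuralian, Carboniferous, Furongian, Tonian, Mesoproterozoic

The oldest of these is Mesoproterozoic (starts 1600 Ma) and the youngest is Holocene (ends 0 Ma).
In between, by decreasing start age: Tonian (1000), Furongian (497), Carboniferous (358.9), Cisuralian (298.9), Jurassic (201.4), Paleocene (66).
Listing youngest first means reversing that sequence.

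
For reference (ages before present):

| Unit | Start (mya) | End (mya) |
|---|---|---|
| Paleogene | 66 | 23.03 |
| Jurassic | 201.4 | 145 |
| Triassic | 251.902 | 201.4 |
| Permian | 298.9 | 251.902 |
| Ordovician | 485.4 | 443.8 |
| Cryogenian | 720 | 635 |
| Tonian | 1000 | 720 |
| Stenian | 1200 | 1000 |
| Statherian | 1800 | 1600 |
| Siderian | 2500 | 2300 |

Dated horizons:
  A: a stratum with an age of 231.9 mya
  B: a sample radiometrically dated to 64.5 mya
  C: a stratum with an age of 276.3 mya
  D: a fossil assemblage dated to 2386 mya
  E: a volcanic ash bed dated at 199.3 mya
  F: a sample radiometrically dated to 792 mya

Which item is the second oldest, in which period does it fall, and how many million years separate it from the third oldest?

F, in the Tonian; 515.7 million years to C

Sorted oldest-first by Ma: D (2386), F (792), C (276.3), A (231.9), E (199.3), B (64.5).
The second oldest is F at 792 Ma, which lies in 1000–720 Ma: the Tonian.
The third oldest is C at 276.3 Ma; separation = |792 − 276.3| = 515.7 Myr.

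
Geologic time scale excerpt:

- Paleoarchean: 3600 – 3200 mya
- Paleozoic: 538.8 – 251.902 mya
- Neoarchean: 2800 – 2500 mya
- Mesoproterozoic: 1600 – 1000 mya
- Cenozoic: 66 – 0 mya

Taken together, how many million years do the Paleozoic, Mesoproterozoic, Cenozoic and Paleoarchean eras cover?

Each duration: Paleozoic = 286.898; Mesoproterozoic = 600; Cenozoic = 66; Paleoarchean = 400.
Sum: 286.898 + 600 + 66 + 400 = 1352.898 Myr.

1352.898 million years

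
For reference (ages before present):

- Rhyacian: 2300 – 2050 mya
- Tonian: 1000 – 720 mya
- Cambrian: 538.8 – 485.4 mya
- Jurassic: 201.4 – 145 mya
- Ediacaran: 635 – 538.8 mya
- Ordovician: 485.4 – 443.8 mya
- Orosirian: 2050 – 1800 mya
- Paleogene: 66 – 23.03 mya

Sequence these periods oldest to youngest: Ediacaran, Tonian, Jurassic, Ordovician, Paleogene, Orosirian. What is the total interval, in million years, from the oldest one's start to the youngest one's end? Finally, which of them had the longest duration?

Start ages (Ma): Orosirian 2050, Tonian 1000, Ediacaran 635, Ordovician 485.4, Jurassic 201.4, Paleogene 66.
Ordered oldest to youngest: Orosirian, Tonian, Ediacaran, Ordovician, Jurassic, Paleogene.
Span = 2050 − 23.03 = 2026.97 Myr.
Durations: Tonian 280, Orosirian 250, Jurassic 56.4, Paleogene 42.97, Ordovician 41.6, Ediacaran 96.2 → longest is Tonian (280 Myr).

Orosirian, Tonian, Ediacaran, Ordovician, Jurassic, Paleogene; total span 2026.97 Myr; longest is Tonian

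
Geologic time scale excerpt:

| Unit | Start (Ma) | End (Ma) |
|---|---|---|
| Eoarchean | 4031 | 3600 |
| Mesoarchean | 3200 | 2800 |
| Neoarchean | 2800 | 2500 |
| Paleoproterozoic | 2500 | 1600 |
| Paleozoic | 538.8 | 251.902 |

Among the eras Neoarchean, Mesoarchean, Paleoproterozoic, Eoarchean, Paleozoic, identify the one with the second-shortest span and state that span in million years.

Durations: Neoarchean 300; Mesoarchean 400; Paleoproterozoic 900; Eoarchean 431; Paleozoic 286.898 Myr.
Sorted shortest-first: Paleozoic (286.898), Neoarchean (300), Mesoarchean (400), Eoarchean (431), Paleoproterozoic (900).
The second shortest is Neoarchean at 300 Myr.

Neoarchean, 300 million years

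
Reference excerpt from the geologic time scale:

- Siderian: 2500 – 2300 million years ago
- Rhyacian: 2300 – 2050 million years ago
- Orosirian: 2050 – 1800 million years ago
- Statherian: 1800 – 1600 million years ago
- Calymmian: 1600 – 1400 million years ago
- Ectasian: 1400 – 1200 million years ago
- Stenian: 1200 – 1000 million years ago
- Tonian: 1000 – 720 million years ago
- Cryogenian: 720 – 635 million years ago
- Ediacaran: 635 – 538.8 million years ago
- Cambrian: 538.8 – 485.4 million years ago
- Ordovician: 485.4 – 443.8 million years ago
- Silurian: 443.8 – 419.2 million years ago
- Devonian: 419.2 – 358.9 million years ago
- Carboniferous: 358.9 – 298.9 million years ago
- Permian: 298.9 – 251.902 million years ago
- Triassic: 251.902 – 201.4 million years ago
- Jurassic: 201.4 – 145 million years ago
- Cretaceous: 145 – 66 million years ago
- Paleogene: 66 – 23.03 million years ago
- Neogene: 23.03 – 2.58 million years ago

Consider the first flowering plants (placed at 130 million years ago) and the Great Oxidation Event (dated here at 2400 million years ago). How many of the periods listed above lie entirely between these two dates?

17

The older date is 2400 Ma and the younger is 130 Ma.
Periods with start < 2400 and end > 130 Ma: Rhyacian (2300–2050), Orosirian (2050–1800), Statherian (1800–1600), Calymmian (1600–1400), Ectasian (1400–1200), Stenian (1200–1000), Tonian (1000–720), Cryogenian (720–635), Ediacaran (635–538.8), Cambrian (538.8–485.4), Ordovician (485.4–443.8), Silurian (443.8–419.2), Devonian (419.2–358.9), Carboniferous (358.9–298.9), Permian (298.9–251.902), Triassic (251.902–201.4), Jurassic (201.4–145).
That is 17 complete periods.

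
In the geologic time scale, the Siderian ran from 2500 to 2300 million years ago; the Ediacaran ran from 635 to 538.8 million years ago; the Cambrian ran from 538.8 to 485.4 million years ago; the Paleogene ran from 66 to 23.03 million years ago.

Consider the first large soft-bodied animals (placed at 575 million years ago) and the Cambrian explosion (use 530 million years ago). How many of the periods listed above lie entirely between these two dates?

Checking each listed span, none has both start < 575 Ma and end > 530 Ma — every period straddles one of the two dates or lies outside them — so the count is 0.

0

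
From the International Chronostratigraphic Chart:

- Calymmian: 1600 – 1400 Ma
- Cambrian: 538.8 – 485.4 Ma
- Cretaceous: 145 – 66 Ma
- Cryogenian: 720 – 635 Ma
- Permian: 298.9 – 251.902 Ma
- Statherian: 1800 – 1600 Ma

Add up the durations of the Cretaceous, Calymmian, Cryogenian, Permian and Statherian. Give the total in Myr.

610.998 million years

Duration is start − end for each: (145 − 66) + (1600 − 1400) + (720 − 635) + (298.9 − 251.902) + (1800 − 1600).
That is 79 + 200 + 85 + 46.998 + 200, which totals 610.998 million years.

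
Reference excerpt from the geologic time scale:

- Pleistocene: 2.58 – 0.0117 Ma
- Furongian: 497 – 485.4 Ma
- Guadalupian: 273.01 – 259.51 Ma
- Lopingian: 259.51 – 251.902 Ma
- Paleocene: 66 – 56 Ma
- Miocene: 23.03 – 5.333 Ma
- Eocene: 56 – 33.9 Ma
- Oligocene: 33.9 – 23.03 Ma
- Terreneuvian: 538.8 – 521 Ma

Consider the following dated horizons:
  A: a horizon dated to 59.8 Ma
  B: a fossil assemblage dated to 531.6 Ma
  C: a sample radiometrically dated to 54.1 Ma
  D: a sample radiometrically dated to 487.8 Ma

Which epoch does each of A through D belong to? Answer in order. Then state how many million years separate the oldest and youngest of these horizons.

A — Paleocene; B — Terreneuvian; C — Eocene; D — Furongian; span 477.5 million years

Match each age against the start–end ranges in the excerpt: A = 59.8 Ma → Paleocene (66–56); B = 531.6 Ma → Terreneuvian (538.8–521); C = 54.1 Ma → Eocene (56–33.9); D = 487.8 Ma → Furongian (497–485.4).
The largest age is 531.6 Ma and the smallest is 54.1 Ma; their difference is 477.5 Myr.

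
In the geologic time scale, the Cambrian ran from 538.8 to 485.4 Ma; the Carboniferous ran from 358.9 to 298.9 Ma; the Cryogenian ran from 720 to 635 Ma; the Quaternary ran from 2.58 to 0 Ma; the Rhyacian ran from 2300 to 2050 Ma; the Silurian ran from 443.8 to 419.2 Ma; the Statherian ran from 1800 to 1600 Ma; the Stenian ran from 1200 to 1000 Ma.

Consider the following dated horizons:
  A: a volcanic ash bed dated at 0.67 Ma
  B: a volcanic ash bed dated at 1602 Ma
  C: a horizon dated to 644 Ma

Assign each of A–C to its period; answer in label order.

Match each age against the start–end ranges in the excerpt: A = 0.67 Ma → Quaternary (2.58–0); B = 1602 Ma → Statherian (1800–1600); C = 644 Ma → Cryogenian (720–635).

A — Quaternary; B — Statherian; C — Cryogenian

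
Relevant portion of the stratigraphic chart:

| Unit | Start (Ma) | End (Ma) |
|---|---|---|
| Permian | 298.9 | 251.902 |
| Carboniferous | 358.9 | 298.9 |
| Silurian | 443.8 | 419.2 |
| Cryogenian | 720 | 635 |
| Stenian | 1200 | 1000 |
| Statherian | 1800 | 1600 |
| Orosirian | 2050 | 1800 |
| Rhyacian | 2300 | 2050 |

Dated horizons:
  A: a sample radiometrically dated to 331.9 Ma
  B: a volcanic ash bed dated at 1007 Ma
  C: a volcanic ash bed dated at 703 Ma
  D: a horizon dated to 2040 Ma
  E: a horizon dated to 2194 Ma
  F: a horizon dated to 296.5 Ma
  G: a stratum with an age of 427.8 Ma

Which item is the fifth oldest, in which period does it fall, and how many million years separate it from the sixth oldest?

Sorted oldest-first by Ma: E (2194), D (2040), B (1007), C (703), G (427.8), A (331.9), F (296.5).
The fifth oldest is G at 427.8 Ma, which lies in 443.8–419.2 Ma: the Silurian.
The sixth oldest is A at 331.9 Ma; separation = |427.8 − 331.9| = 95.9 Myr.

G, in the Silurian; 95.9 million years to A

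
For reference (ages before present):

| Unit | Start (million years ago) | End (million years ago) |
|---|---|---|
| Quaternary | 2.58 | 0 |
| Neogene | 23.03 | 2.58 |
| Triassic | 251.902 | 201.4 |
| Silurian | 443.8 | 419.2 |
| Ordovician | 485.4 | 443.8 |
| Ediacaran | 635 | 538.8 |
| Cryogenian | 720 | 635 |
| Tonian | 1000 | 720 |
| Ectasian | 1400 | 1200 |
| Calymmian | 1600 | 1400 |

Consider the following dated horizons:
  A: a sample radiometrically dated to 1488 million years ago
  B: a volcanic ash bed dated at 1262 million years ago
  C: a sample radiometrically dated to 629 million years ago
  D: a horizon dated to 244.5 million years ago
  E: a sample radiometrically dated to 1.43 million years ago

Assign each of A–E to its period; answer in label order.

A: 1488 Ma lies in 1600–1400 Ma, so Calymmian.
B: 1262 Ma lies in 1400–1200 Ma, so Ectasian.
C: 629 Ma lies in 635–538.8 Ma, so Ediacaran.
D: 244.5 Ma lies in 251.902–201.4 Ma, so Triassic.
E: 1.43 Ma lies in 2.58–0 Ma, so Quaternary.

A — Calymmian; B — Ectasian; C — Ediacaran; D — Triassic; E — Quaternary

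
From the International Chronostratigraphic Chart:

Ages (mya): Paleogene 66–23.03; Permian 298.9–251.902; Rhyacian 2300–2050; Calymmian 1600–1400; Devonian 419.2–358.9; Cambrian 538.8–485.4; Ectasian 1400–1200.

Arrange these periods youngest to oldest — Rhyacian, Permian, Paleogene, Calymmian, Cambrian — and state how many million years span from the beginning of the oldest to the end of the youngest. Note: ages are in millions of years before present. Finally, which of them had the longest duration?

Start ages (Ma): Rhyacian 2300, Calymmian 1600, Cambrian 538.8, Permian 298.9, Paleogene 66.
Ordered youngest to oldest: Paleogene, Permian, Cambrian, Calymmian, Rhyacian.
Span = 2300 − 23.03 = 2276.97 Myr.
Durations: Rhyacian 250, Calymmian 200, Paleogene 42.97, Permian 46.998, Cambrian 53.4 → longest is Rhyacian (250 Myr).

Paleogene, Permian, Cambrian, Calymmian, Rhyacian; total span 2276.97 Myr; longest is Rhyacian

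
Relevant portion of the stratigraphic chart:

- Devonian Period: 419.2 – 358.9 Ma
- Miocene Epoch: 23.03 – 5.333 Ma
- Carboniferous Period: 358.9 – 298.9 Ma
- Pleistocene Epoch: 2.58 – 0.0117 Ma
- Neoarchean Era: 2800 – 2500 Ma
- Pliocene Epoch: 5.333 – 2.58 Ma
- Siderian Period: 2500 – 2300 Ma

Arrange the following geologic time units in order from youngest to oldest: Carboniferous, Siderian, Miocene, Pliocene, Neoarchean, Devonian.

Read off each span (Ma): Carboniferous 358.9–298.9; Siderian 2500–2300; Miocene 23.03–5.333; Pliocene 5.333–2.58; Neoarchean 2800–2500; Devonian 419.2–358.9.
Larger Ma is older, so oldest→youngest is Neoarchean, Siderian, Devonian, Carboniferous, Miocene, Pliocene; reverse it for youngest→oldest.

Pliocene, Miocene, Carboniferous, Devonian, Siderian, Neoarchean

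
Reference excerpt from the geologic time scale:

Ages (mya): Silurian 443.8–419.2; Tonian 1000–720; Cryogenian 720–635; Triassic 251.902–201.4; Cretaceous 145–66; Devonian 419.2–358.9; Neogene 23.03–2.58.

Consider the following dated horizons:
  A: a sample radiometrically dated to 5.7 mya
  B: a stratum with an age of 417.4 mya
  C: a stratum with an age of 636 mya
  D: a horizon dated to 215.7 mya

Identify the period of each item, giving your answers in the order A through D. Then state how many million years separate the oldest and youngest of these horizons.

A — Neogene; B — Devonian; C — Cryogenian; D — Triassic; span 630.3 million years

A: 5.7 Ma lies in 23.03–2.58 Ma, so Neogene.
B: 417.4 Ma lies in 419.2–358.9 Ma, so Devonian.
C: 636 Ma lies in 720–635 Ma, so Cryogenian.
D: 215.7 Ma lies in 251.902–201.4 Ma, so Triassic.
Oldest = 636 Ma, youngest = 5.7 Ma → span 630.3 Myr.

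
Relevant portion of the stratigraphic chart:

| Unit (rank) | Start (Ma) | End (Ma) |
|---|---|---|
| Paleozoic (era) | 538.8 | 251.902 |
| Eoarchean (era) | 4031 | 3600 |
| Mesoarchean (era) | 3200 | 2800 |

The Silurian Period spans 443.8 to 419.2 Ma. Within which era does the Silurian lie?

Paleozoic

The Silurian (443.8–419.2 Ma) lies entirely within 538.8–251.902 Ma, the Paleozoic Era.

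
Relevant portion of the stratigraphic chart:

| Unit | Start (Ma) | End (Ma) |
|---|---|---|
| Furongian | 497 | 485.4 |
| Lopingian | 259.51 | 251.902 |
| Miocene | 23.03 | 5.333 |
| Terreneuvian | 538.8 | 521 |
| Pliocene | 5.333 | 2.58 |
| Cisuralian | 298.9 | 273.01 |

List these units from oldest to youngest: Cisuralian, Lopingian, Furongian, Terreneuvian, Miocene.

Sorting by start age (descending Ma, since larger Ma = older): Terreneuvian began 538.8, Furongian began 497, Cisuralian began 298.9, Lopingian began 259.51, Miocene began 23.03.

Terreneuvian → Furongian → Cisuralian → Lopingian → Miocene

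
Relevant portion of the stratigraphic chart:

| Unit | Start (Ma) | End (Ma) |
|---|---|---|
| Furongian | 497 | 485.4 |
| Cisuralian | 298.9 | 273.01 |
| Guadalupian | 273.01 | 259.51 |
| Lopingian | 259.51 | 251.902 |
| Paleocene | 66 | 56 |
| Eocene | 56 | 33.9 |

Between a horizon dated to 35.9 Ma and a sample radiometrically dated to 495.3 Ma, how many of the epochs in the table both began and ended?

4

The older date is 495.3 Ma and the younger is 35.9 Ma.
Epochs with start < 495.3 and end > 35.9 Ma: Cisuralian (298.9–273.01), Guadalupian (273.01–259.51), Lopingian (259.51–251.902), Paleocene (66–56).
That is 4 complete epochs.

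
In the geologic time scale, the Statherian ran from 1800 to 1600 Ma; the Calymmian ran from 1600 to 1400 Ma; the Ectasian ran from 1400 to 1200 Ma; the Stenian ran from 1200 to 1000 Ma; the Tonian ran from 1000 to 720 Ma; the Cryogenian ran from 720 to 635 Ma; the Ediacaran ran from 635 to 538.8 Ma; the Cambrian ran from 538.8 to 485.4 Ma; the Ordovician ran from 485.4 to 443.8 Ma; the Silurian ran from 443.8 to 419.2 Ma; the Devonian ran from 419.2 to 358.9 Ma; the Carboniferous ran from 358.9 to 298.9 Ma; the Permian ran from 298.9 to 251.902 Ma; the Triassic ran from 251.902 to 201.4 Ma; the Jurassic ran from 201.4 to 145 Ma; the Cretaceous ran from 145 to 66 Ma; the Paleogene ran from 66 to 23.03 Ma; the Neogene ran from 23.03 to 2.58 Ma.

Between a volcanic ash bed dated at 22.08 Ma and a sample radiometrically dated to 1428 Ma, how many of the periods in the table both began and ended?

15

The older date is 1428 Ma and the younger is 22.08 Ma.
Periods with start < 1428 and end > 22.08 Ma: Ectasian (1400–1200), Stenian (1200–1000), Tonian (1000–720), Cryogenian (720–635), Ediacaran (635–538.8), Cambrian (538.8–485.4), Ordovician (485.4–443.8), Silurian (443.8–419.2), Devonian (419.2–358.9), Carboniferous (358.9–298.9), Permian (298.9–251.902), Triassic (251.902–201.4), Jurassic (201.4–145), Cretaceous (145–66), Paleogene (66–23.03).
That is 15 complete periods.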